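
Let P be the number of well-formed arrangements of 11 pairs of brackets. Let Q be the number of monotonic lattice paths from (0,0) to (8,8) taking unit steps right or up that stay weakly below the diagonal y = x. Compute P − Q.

57356

A balanced arrangement of 11 bracket pairs is a Dyck word of semilength 11, so the count is C_11. So P = C_11 = 58786.
Sub-diagonal monotone paths from (0,0) to (8,8) biject with Dyck paths of semilength 8, giving C_8. So Q = C_8 = 1430.
P − Q = 58786 − 1430 = 57356.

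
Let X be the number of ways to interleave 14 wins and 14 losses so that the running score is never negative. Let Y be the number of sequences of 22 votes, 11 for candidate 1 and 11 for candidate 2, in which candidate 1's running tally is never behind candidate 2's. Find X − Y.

Reading a vote for the leader as '(' and for the other as ')' turns such a sequence into a balanced string of 14 pairs, so the count is C_14. So X = C_14 = 2674440.
Reading a vote for the leader as '(' and for the other as ')' turns such a sequence into a balanced string of 11 pairs, so the count is C_11. So Y = C_11 = 58786.
X − Y = 2674440 − 58786 = 2615654.

2615654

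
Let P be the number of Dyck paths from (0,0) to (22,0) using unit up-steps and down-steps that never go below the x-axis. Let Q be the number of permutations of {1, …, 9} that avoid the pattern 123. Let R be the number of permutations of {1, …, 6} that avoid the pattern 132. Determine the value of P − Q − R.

Paths of 11 up- and 11 down-steps that never dip below the axis are Dyck paths; their count is C_11. So P = C_11 = 58786.
Permutations of [n] avoiding any single length-3 pattern are counted by C_n; here n = 9. So Q = C_9 = 4862.
For any fixed pattern of length 3, the pattern-avoiding permutations of [6] number C_6. So R = C_6 = 132.
P − Q − R = 58786 − 4862 − 132 = 53792.

53792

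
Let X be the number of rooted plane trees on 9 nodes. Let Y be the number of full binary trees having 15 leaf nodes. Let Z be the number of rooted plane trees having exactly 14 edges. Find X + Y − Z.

1430

A rooted plane tree on 9 nodes has 8 edges, and such trees are counted by C_8. So X = C_8 = 1430.
Full binary trees with 15 leaves have 15−1 = 14 internal nodes, so there are C_14 of them. So Y = C_14 = 2674440.
Rooted ordered trees with n edges are counted by C_n; here n = 14. So Z = C_14 = 2674440.
X + Y − Z = 1430 + 2674440 − 2674440 = 1430.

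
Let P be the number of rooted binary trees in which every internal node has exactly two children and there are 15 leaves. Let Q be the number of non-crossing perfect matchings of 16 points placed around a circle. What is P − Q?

2673010

A full binary tree with L leaves has L−1 internal nodes and is counted by C_{L−1}; L = 15 gives C_14. So P = C_14 = 2674440.
Non-crossing perfect matchings of 2n points on a circle are counted by C_n; with 16 points, n = 8. So Q = C_8 = 1430.
P − Q = 2674440 − 1430 = 2673010.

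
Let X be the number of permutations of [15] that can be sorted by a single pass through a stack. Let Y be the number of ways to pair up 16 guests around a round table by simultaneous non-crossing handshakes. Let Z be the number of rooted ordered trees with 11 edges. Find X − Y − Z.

9634629

By Knuth's characterisation, the stack-sortable permutations of length 15 are the 231-avoiders, numbering C_15. So X = C_15 = 9694845.
With 16 = 2·8 people, non-crossing handshake pairings are non-crossing perfect matchings on a circle, counted by C_8. So Y = C_8 = 1430.
Rooted ordered trees with n edges are counted by C_n; here n = 11. So Z = C_11 = 58786.
X − Y − Z = 9694845 − 1430 − 58786 = 9634629.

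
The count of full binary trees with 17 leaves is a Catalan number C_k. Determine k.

A full binary tree with L leaves has L−1 internal nodes and is counted by C_{L−1}; L = 17 gives C_16.

16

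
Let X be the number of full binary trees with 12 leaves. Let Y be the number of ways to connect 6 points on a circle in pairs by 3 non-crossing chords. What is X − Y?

58781

A full binary tree with L leaves has L−1 internal nodes and is counted by C_{L−1}; L = 12 gives C_11. So X = C_11 = 58786.
Pairing 6 circle points by 3 non-crossing chords gives C_3 matchings. So Y = C_3 = 5.
X − Y = 58786 − 5 = 58781.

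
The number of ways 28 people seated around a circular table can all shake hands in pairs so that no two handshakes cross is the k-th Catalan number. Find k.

14

Non-crossing handshake pairings of 2n people are counted by C_n; 28 people gives n = 14.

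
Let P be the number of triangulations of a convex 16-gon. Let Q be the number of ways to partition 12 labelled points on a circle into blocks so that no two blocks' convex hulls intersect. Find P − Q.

2466428

The number of triangulations of a 16-gon is the Catalan number C_14 (index = sides − 2). So P = C_14 = 2674440.
Non-crossing partitions of an n-element set are counted by C_n; here n = 12. So Q = C_12 = 208012.
P − Q = 2674440 − 208012 = 2466428.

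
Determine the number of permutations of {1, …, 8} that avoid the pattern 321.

1430

For any fixed pattern of length 3, the pattern-avoiding permutations of [8] number C_8.
C_8 = 1430.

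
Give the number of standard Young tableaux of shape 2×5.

Standard Young tableaux of shape 2×n are counted by C_n; here n = 5.
C_5 = C_4 · 2(2·4+1)/(4+2) = 14 · 18/6 = 42.

42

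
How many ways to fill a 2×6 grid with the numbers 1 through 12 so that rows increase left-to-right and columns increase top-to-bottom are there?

132

Standard Young tableaux of shape 2×n are counted by C_n; here n = 6.
C_6 = C(12,6)/7 = 924/7 = 132.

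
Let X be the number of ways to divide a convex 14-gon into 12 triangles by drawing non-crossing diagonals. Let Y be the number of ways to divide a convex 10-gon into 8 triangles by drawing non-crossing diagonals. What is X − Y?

206582

A convex 14-gon is triangulated into 12 triangles, and the number of such triangulations is the Catalan number C_{14−2} = C_12. So X = C_12 = 208012.
The number of triangulations of a 10-gon is the Catalan number C_8 (index = sides − 2). So Y = C_8 = 1430.
X − Y = 208012 − 1430 = 206582.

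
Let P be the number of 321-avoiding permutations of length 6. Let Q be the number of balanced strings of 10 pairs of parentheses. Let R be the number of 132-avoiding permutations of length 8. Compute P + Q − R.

15498

Permutations of [n] avoiding any single length-3 pattern are counted by C_n; here n = 6. So P = C_6 = 132.
With 10 pairs the number of balanced bracket strings is the Catalan number C_10. So Q = C_10 = 16796.
For any fixed pattern of length 3, the pattern-avoiding permutations of [8] number C_8. So R = C_8 = 1430.
P + Q − R = 132 + 16796 − 1430 = 15498.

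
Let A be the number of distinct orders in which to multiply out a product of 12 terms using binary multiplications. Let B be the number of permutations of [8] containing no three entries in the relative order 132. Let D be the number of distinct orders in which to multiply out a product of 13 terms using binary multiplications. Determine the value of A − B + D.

265368

Bracketing 12 factors into binary products is counted by C_{12−1} = C_11. So A = C_11 = 58786.
For any fixed pattern of length 3, the pattern-avoiding permutations of [8] number C_8. So B = C_8 = 1430.
Bracketing 13 factors into binary products is counted by C_{13−1} = C_12. So D = C_12 = 208012.
A − B + D = 58786 − 1430 + 208012 = 265368.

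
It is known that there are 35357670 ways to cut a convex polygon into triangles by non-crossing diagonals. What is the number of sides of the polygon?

18

Triangulations of a convex m-gon are counted by C_{m−2}. Since C_16 = 35357670, the index is 16.
So m − 2 = 16, giving m = 18 sides.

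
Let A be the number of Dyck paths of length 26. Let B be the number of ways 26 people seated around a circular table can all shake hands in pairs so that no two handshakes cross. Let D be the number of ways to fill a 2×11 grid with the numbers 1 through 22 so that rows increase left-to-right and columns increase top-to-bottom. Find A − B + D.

58786

Paths of 13 up- and 13 down-steps that never dip below the axis are Dyck paths; their count is C_13. So A = C_13 = 742900.
Non-crossing handshake pairings of 2n people are counted by C_n; 26 people gives n = 13. So B = C_13 = 742900.
By the hook-length formula (or a Dyck-path bijection), SYT of shape 2×11 number C_11. So D = C_11 = 58786.
A − B + D = 742900 − 742900 + 58786 = 58786.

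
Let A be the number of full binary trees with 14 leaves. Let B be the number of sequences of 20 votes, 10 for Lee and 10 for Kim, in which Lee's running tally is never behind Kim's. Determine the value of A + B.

759696

A full binary tree with L leaves has L−1 internal nodes and is counted by C_{L−1}; L = 14 gives C_13. So A = C_13 = 742900.
Ballot sequences with n votes each where one side never trails are Dyck words, counted by C_n; here n = 10. So B = C_10 = 16796.
A + B = 742900 + 16796 = 759696.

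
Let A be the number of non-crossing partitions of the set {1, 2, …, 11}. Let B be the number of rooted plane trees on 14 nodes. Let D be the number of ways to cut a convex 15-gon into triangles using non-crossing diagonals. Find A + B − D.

Non-crossing partitions of an n-element set are counted by C_n; here n = 11. So A = C_11 = 58786.
A rooted plane tree on 14 nodes has 13 edges, and such trees are counted by C_13. So B = C_13 = 742900.
A convex 15-gon is triangulated into 13 triangles, and the number of such triangulations is the Catalan number C_{15−2} = C_13. So D = C_13 = 742900.
A + B − D = 58786 + 742900 − 742900 = 58786.

58786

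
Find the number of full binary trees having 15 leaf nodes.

2674440

A full binary tree with L leaves has L−1 internal nodes and is counted by C_{L−1}; L = 15 gives C_14.
C_14 = C(28,14)/15 = 40116600/15 = 2674440.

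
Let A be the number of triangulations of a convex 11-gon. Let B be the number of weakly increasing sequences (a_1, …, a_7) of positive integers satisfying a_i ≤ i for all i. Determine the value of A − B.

4433

Triangulations of a convex m-gon are counted by C_{m−2}; with m = 11 this is C_9. So A = C_9 = 4862.
Weakly increasing sequences with a_i ≤ i biject with Dyck paths of semilength 7, so there are C_7. So B = C_7 = 429.
A − B = 4862 − 429 = 4433.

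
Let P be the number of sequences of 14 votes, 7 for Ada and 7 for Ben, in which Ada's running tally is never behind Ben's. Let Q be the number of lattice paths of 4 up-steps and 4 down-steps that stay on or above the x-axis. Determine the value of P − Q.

415

Ballot sequences with n votes each where one side never trails are Dyck words, counted by C_n; here n = 7. So P = C_7 = 429.
Dyck paths of semilength n (length 2n) are counted by C_n; here n = 4. So Q = C_4 = 14.
P − Q = 429 − 14 = 415.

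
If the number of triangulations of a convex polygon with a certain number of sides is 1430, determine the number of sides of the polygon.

Triangulations of a convex m-gon are counted by C_{m−2}; 1430 = C_8.
So m − 2 = 8, giving m = 10 sides.

10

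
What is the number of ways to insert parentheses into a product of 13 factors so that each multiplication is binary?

208012

Parenthesizations of m factors correspond to full binary trees with m leaves, counted by C_{m−1}; m = 13 gives C_12.
C_12 = 208012.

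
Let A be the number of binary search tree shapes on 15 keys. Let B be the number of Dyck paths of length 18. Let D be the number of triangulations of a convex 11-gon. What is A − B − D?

9685121

There are C_n binary search tree shapes on n keys; with n = 15 that is C_15. So A = C_15 = 9694845.
A Dyck path with 9 up-steps and 9 down-steps has semilength 9, so there are C_9 of them. So B = C_9 = 4862.
The number of triangulations of an 11-gon is the Catalan number C_9 (index = sides − 2). So D = C_9 = 4862.
A − B − D = 9694845 − 4862 − 4862 = 9685121.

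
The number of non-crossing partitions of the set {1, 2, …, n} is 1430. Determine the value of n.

Non-crossing partitions of [n] are counted by C_n. Since C_8 = 1430, the index is 8.

8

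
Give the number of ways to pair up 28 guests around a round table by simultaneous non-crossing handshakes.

Non-crossing handshake pairings of 2n people are counted by C_n; 28 people gives n = 14.
C_14 = C(28,14)/15 = 40116600/15 = 2674440.

2674440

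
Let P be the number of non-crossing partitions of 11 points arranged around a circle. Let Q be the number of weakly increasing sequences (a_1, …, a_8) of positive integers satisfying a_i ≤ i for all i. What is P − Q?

Non-crossing partitions of an n-element set are counted by C_n; here n = 11. So P = C_11 = 58786.
Such sub-staircase sequences of length n are counted by C_n; here n = 8. So Q = C_8 = 1430.
P − Q = 58786 − 1430 = 57356.

57356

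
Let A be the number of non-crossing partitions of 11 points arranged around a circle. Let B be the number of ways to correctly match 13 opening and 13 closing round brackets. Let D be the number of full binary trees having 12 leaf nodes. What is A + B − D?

742900

The non-crossing partitions of [11] form a lattice of size C_11. So A = C_11 = 58786.
A balanced arrangement of 13 bracket pairs is a Dyck word of semilength 13, so the count is C_13. So B = C_13 = 742900.
Full binary trees with 12 leaves have 12−1 = 11 internal nodes, so there are C_11 of them. So D = C_11 = 58786.
A + B − D = 58786 + 742900 − 58786 = 742900.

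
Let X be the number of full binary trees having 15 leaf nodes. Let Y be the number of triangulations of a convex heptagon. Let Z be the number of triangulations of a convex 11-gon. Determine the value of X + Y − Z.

Full binary trees with 15 leaves have 15−1 = 14 internal nodes, so there are C_14 of them. So X = C_14 = 2674440.
A convex 7-gon is triangulated into 5 triangles, and the number of such triangulations is the Catalan number C_{7−2} = C_5. So Y = C_5 = 42.
A convex 11-gon is triangulated into 9 triangles, and the number of such triangulations is the Catalan number C_{11−2} = C_9. So Z = C_9 = 4862.
X + Y − Z = 2674440 + 42 − 4862 = 2669620.

2669620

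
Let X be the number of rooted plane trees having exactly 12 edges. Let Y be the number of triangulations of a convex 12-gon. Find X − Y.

191216

Rooted ordered trees with n edges are counted by C_n; here n = 12. So X = C_12 = 208012.
Triangulations of a convex m-gon are counted by C_{m−2}; with m = 12 this is C_10. So Y = C_10 = 16796.
X − Y = 208012 − 16796 = 191216.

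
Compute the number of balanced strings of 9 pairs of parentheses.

A balanced arrangement of 9 bracket pairs is a Dyck word of semilength 9, so the count is C_9.
C_9 = C(18,9)/10 = 48620/10 = 4862.

4862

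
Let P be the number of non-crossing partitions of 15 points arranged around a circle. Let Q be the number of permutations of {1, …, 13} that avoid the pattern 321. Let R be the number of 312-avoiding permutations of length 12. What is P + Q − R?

Non-crossing partitions of an n-element set are counted by C_n; here n = 15. So P = C_15 = 9694845.
Permutations of [n] avoiding any single length-3 pattern are counted by C_n; here n = 13. So Q = C_13 = 742900.
For any fixed pattern of length 3, the pattern-avoiding permutations of [12] number C_12. So R = C_12 = 208012.
P + Q − R = 9694845 + 742900 − 208012 = 10229733.

10229733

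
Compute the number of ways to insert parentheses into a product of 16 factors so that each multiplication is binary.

Parenthesizations of m factors correspond to full binary trees with m leaves, counted by C_{m−1}; m = 16 gives C_15.
C_15 = C(30,15)/16 = 155117520/16 = 9694845.

9694845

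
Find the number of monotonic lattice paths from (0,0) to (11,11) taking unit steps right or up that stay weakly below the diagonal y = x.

Monotone paths in an n×n grid that stay weakly below the diagonal are counted by C_n; here n = 11.
C_11 = 58786.

58786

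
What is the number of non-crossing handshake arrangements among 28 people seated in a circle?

With 28 = 2·14 people, non-crossing handshake pairings are non-crossing perfect matchings on a circle, counted by C_14.
C_14 = C(28,14)/15 = 40116600/15 = 2674440.

2674440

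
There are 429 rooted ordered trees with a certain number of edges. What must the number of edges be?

Rooted ordered trees with n edges are counted by C_n, and C_7 = 429.

7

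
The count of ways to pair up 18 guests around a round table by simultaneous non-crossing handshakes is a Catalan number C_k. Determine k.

9

With 18 = 2·9 people, non-crossing handshake pairings are non-crossing perfect matchings on a circle, counted by C_9.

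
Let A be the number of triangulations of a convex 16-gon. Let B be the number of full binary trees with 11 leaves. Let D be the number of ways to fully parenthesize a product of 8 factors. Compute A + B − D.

The number of triangulations of a 16-gon is the Catalan number C_14 (index = sides − 2). So A = C_14 = 2674440.
A full binary tree with L leaves has L−1 internal nodes and is counted by C_{L−1}; L = 11 gives C_10. So B = C_10 = 16796.
Ways to associate a product of 8 factors correspond to binary trees on 8 leaves, so the count is C_7. So D = C_7 = 429.
A + B − D = 2674440 + 16796 − 429 = 2690807.

2690807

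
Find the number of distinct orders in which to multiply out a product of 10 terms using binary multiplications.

4862

Parenthesizations of m factors correspond to full binary trees with m leaves, counted by C_{m−1}; m = 10 gives C_9.
C_9 = C(18,9)/10 = 48620/10 = 4862.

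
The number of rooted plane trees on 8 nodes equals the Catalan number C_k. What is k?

7

Rooted ordered (plane) trees on m nodes have m−1 edges and are counted by C_{m−1}; m = 8 gives C_7.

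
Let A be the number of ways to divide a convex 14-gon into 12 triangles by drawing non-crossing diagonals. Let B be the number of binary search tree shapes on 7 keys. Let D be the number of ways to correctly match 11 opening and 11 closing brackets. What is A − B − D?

Triangulations of a convex m-gon are counted by C_{m−2}; with m = 14 this is C_12. So A = C_12 = 208012.
Binary trees (left/right distinguished) on n nodes are counted by C_n; here n = 7. So B = C_7 = 429.
With 11 pairs the number of balanced bracket strings is the Catalan number C_11. So D = C_11 = 58786.
A − B − D = 208012 − 429 − 58786 = 148797.

148797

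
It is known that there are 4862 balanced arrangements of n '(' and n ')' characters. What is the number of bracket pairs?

9

Balanced strings of n bracket-pairs are counted by C_n. Since C_9 = 4862, the index is 9.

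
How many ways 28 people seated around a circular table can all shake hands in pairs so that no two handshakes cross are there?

Non-crossing handshake pairings of 2n people are counted by C_n; 28 people gives n = 14.
C_14 = C(28,14)/15 = 40116600/15 = 2674440.

2674440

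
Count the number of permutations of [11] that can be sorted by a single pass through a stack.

By Knuth's characterisation, the stack-sortable permutations of length 11 are the 231-avoiders, numbering C_11.
C_11 = C(22,11)/12 = 705432/12 = 58786.

58786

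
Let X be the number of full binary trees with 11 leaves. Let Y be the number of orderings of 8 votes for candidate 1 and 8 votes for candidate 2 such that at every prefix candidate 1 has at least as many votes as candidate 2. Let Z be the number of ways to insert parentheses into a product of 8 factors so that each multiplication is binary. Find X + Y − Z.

17797

Full binary trees with 11 leaves have 11−1 = 10 internal nodes, so there are C_10 of them. So X = C_10 = 16796.
Reading a vote for the leader as '(' and for the other as ')' turns such a sequence into a balanced string of 8 pairs, so the count is C_8. So Y = C_8 = 1430.
Bracketing 8 factors into binary products is counted by C_{8−1} = C_7. So Z = C_7 = 429.
X + Y − Z = 16796 + 1430 − 429 = 17797.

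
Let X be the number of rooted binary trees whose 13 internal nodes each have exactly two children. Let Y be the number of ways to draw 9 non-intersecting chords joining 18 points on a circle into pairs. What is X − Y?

Full binary trees with n internal nodes are counted by C_n; here n = 13. So X = C_13 = 742900.
Pairing 18 circle points by 9 non-crossing chords gives C_9 matchings. So Y = C_9 = 4862.
X − Y = 742900 − 4862 = 738038.

738038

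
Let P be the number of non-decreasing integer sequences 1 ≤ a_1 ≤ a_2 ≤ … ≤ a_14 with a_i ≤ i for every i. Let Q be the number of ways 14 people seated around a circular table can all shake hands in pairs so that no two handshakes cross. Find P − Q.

Such sub-staircase sequences of length n are counted by C_n; here n = 14. So P = C_14 = 2674440.
With 14 = 2·7 people, non-crossing handshake pairings are non-crossing perfect matchings on a circle, counted by C_7. So Q = C_7 = 429.
P − Q = 2674440 − 429 = 2674011.

2674011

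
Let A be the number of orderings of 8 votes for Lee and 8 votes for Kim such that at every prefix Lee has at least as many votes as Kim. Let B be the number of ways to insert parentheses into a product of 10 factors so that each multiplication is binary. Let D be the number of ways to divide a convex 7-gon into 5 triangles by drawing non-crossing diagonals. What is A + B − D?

6250

Reading a vote for the leader as '(' and for the other as ')' turns such a sequence into a balanced string of 8 pairs, so the count is C_8. So A = C_8 = 1430.
Ways to associate a product of 10 factors correspond to binary trees on 10 leaves, so the count is C_9. So B = C_9 = 4862.
Triangulations of a convex m-gon are counted by C_{m−2}; with m = 7 this is C_5. So D = C_5 = 42.
A + B − D = 1430 + 4862 − 42 = 6250.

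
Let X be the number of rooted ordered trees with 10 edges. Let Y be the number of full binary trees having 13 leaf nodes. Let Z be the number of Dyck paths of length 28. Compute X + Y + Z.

2899248

Rooted ordered trees with n edges are counted by C_n; here n = 10. So X = C_10 = 16796.
Full binary trees with 13 leaves have 13−1 = 12 internal nodes, so there are C_12 of them. So Y = C_12 = 208012.
Dyck paths of semilength n (length 2n) are counted by C_n; here n = 14. So Z = C_14 = 2674440.
X + Y + Z = 16796 + 208012 + 2674440 = 2899248.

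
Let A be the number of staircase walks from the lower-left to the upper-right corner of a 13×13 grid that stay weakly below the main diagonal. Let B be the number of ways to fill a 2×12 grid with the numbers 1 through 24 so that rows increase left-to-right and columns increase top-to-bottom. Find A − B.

534888

Monotone paths in an n×n grid that stay weakly below the diagonal are counted by C_n; here n = 13. So A = C_13 = 742900.
By the hook-length formula (or a Dyck-path bijection), SYT of shape 2×12 number C_12. So B = C_12 = 208012.
A − B = 742900 − 208012 = 534888.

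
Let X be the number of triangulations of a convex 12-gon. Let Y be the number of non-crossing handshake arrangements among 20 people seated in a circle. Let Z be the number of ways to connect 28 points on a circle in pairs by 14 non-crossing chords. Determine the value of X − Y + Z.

2674440

The number of triangulations of a 12-gon is the Catalan number C_10 (index = sides − 2). So X = C_10 = 16796.
With 20 = 2·10 people, non-crossing handshake pairings are non-crossing perfect matchings on a circle, counted by C_10. So Y = C_10 = 16796.
Non-crossing perfect matchings of 2n points on a circle are counted by C_n; with 28 points, n = 14. So Z = C_14 = 2674440.
X − Y + Z = 16796 − 16796 + 2674440 = 2674440.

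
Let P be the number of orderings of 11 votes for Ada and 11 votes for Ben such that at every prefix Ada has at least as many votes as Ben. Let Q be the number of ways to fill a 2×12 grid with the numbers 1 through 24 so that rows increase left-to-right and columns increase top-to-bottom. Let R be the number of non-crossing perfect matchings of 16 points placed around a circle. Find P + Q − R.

265368

Ballot sequences with n votes each where one side never trails are Dyck words, counted by C_n; here n = 11. So P = C_11 = 58786.
Standard Young tableaux of shape 2×n are counted by C_n; here n = 12. So Q = C_12 = 208012.
Non-crossing perfect matchings of 2n points on a circle are counted by C_n; with 16 points, n = 8. So R = C_8 = 1430.
P + Q − R = 58786 + 208012 − 1430 = 265368.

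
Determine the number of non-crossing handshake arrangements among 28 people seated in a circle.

2674440

Non-crossing handshake pairings of 2n people are counted by C_n; 28 people gives n = 14.
C_14 = C(28,14)/15 = 40116600/15 = 2674440.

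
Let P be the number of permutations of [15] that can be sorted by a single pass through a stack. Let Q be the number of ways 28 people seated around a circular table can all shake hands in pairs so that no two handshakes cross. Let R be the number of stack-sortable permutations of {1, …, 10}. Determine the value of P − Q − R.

7003609

By Knuth's characterisation, the stack-sortable permutations of length 15 are the 231-avoiders, numbering C_15. So P = C_15 = 9694845.
Non-crossing handshake pairings of 2n people are counted by C_n; 28 people gives n = 14. So Q = C_14 = 2674440.
Stack-sortable permutations are exactly the 231-avoiding ones, counted by C_n; here n = 10. So R = C_10 = 16796.
P − Q − R = 9694845 − 2674440 − 16796 = 7003609.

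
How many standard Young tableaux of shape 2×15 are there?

9694845

By the hook-length formula (or a Dyck-path bijection), SYT of shape 2×15 number C_15.
C_15 = 9694845.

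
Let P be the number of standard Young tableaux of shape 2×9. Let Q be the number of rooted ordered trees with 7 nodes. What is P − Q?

4730

Standard Young tableaux of shape 2×n are counted by C_n; here n = 9. So P = C_9 = 4862.
A rooted plane tree on 7 nodes has 6 edges, and such trees are counted by C_6. So Q = C_6 = 132.
P − Q = 4862 − 132 = 4730.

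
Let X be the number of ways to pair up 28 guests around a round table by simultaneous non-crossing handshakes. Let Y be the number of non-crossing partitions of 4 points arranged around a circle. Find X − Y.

Non-crossing handshake pairings of 2n people are counted by C_n; 28 people gives n = 14. So X = C_14 = 2674440.
Non-crossing partitions of an n-element set are counted by C_n; here n = 4. So Y = C_4 = 14.
X − Y = 2674440 − 14 = 2674426.

2674426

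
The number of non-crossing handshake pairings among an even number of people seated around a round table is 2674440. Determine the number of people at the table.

Non-crossing handshake pairings of 2n people are counted by C_n. The Catalan number equal to 2674440 is C_14.
So n = 14, and there are 2n = 28 people.

28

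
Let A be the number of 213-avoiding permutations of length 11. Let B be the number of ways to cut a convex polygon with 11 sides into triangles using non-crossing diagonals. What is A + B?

Permutations of [n] avoiding any single length-3 pattern are counted by C_n; here n = 11. So A = C_11 = 58786.
The number of triangulations of an 11-gon is the Catalan number C_9 (index = sides − 2). So B = C_9 = 4862.
A + B = 58786 + 4862 = 63648.

63648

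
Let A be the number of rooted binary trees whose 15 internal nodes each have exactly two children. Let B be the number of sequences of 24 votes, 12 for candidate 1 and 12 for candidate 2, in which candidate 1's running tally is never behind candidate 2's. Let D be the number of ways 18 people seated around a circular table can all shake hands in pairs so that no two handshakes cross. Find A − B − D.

The number of full binary trees on 15 internal nodes is the Catalan number C_15. So A = C_15 = 9694845.
Ballot sequences with n votes each where one side never trails are Dyck words, counted by C_n; here n = 12. So B = C_12 = 208012.
With 18 = 2·9 people, non-crossing handshake pairings are non-crossing perfect matchings on a circle, counted by C_9. So D = C_9 = 4862.
A − B − D = 9694845 − 208012 − 4862 = 9481971.

9481971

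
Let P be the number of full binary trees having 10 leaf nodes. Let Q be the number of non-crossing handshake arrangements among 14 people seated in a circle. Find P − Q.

4433

A full binary tree with L leaves has L−1 internal nodes and is counted by C_{L−1}; L = 10 gives C_9. So P = C_9 = 4862.
Non-crossing handshake pairings of 2n people are counted by C_n; 14 people gives n = 7. So Q = C_7 = 429.
P − Q = 4862 − 429 = 4433.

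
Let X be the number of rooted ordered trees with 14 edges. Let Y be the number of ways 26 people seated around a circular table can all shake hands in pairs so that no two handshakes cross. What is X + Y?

Rooted ordered trees with n edges are counted by C_n; here n = 14. So X = C_14 = 2674440.
With 26 = 2·13 people, non-crossing handshake pairings are non-crossing perfect matchings on a circle, counted by C_13. So Y = C_13 = 742900.
X + Y = 2674440 + 742900 = 3417340.

3417340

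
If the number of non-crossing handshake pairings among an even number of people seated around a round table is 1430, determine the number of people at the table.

16

Non-crossing handshake pairings of 2n people are counted by C_n; 1430 = C_8.
So n = 8, and there are 2n = 16 people.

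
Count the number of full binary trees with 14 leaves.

A full binary tree with L leaves has L−1 internal nodes and is counted by C_{L−1}; L = 14 gives C_13.
C_13 = C(26,13)/14 = 10400600/14 = 742900.

742900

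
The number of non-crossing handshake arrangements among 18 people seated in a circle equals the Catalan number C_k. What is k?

Non-crossing handshake pairings of 2n people are counted by C_n; 18 people gives n = 9.

9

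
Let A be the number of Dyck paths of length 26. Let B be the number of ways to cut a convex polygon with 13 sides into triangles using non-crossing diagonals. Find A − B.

684114

Dyck paths of semilength n (length 2n) are counted by C_n; here n = 13. So A = C_13 = 742900.
The number of triangulations of a 13-gon is the Catalan number C_11 (index = sides − 2). So B = C_11 = 58786.
A − B = 742900 − 58786 = 684114.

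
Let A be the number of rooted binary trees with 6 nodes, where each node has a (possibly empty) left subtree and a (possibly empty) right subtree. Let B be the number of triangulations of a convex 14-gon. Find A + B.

There are C_n binary search tree shapes on n keys; with n = 6 that is C_6. So A = C_6 = 132.
A convex 14-gon is triangulated into 12 triangles, and the number of such triangulations is the Catalan number C_{14−2} = C_12. So B = C_12 = 208012.
A + B = 132 + 208012 = 208144.

208144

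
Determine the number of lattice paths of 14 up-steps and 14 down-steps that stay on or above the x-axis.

2674440

Paths of 14 up- and 14 down-steps that never dip below the axis are Dyck paths; their count is C_14.
C_14 = C_13 · 2(2·13+1)/(13+2) = 742900 · 54/15 = 2674440.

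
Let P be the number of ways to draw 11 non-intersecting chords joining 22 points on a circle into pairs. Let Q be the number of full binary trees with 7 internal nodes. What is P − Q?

Non-crossing perfect matchings of 2n points on a circle are counted by C_n; with 22 points, n = 11. So P = C_11 = 58786.
Full binary trees with n internal nodes are counted by C_n; here n = 7. So Q = C_7 = 429.
P − Q = 58786 − 429 = 58357.

58357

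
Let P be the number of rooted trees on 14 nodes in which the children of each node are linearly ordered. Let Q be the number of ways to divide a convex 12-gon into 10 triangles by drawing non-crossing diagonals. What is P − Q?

Rooted ordered (plane) trees on m nodes have m−1 edges and are counted by C_{m−1}; m = 14 gives C_13. So P = C_13 = 742900.
A convex 12-gon is triangulated into 10 triangles, and the number of such triangulations is the Catalan number C_{12−2} = C_10. So Q = C_10 = 16796.
P − Q = 742900 − 16796 = 726104.

726104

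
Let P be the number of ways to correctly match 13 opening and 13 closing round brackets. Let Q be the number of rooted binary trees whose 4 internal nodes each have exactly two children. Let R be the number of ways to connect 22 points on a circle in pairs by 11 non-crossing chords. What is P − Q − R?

A balanced arrangement of 13 bracket pairs is a Dyck word of semilength 13, so the count is C_13. So P = C_13 = 742900.
Full binary trees with n internal nodes are counted by C_n; here n = 4. So Q = C_4 = 14.
Non-crossing perfect matchings of 2n points on a circle are counted by C_n; with 22 points, n = 11. So R = C_11 = 58786.
P − Q − R = 742900 − 14 − 58786 = 684100.

684100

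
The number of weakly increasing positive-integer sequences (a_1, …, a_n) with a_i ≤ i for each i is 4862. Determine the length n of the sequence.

9

Such sub-staircase sequences of length n are counted by C_n; 4862 = C_9.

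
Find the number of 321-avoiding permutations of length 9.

For any fixed pattern of length 3, the pattern-avoiding permutations of [9] number C_9.
C_9 = C_8 · 2(2·8+1)/(8+2) = 1430 · 34/10 = 4862.

4862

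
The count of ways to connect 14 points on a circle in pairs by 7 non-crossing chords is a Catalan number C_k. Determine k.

Pairing 14 circle points by 7 non-crossing chords gives C_7 matchings.

7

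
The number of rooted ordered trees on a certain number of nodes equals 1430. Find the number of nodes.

Rooted ordered trees on m nodes are counted by C_{m−1}. The Catalan number equal to 1430 is C_8.
So the index is 8, and the number of nodes is 8 + 1 = 9.

9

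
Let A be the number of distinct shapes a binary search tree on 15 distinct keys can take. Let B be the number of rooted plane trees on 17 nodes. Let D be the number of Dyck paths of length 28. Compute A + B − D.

There are C_n binary search tree shapes on n keys; with n = 15 that is C_15. So A = C_15 = 9694845.
A rooted plane tree on 17 nodes has 16 edges, and such trees are counted by C_16. So B = C_16 = 35357670.
Dyck paths of semilength n (length 2n) are counted by C_n; here n = 14. So D = C_14 = 2674440.
A + B − D = 9694845 + 35357670 − 2674440 = 42378075.

42378075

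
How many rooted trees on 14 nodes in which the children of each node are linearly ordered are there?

742900

A rooted plane tree on 14 nodes has 13 edges, and such trees are counted by C_13.
C_13 = C(26,13)/14 = 10400600/14 = 742900.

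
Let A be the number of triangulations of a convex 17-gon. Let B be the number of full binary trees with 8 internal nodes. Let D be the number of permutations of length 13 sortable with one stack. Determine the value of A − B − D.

The number of triangulations of a 17-gon is the Catalan number C_15 (index = sides − 2). So A = C_15 = 9694845.
Full binary trees with n internal nodes are counted by C_n; here n = 8. So B = C_8 = 1430.
Stack-sortable permutations are exactly the 231-avoiding ones, counted by C_n; here n = 13. So D = C_13 = 742900.
A − B − D = 9694845 − 1430 − 742900 = 8950515.

8950515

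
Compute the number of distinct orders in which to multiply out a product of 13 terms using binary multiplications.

Parenthesizations of m factors correspond to full binary trees with m leaves, counted by C_{m−1}; m = 13 gives C_12.
C_12 = C(24,12)/13 = 2704156/13 = 208012.

208012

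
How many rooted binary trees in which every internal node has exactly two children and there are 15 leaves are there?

Full binary trees with 15 leaves have 15−1 = 14 internal nodes, so there are C_14 of them.
C_14 = C(28,14)/15 = 40116600/15 = 2674440.

2674440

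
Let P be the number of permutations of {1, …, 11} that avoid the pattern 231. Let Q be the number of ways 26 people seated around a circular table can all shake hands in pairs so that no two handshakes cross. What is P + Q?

Permutations of [n] avoiding any single length-3 pattern are counted by C_n; here n = 11. So P = C_11 = 58786.
With 26 = 2·13 people, non-crossing handshake pairings are non-crossing perfect matchings on a circle, counted by C_13. So Q = C_13 = 742900.
P + Q = 58786 + 742900 = 801686.

801686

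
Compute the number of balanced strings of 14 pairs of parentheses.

2674440

With 14 pairs the number of balanced bracket strings is the Catalan number C_14.
C_14 = C(28,14)/15 = 40116600/15 = 2674440.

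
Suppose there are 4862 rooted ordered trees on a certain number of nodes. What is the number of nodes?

10

Rooted ordered trees on m nodes are counted by C_{m−1}. The Catalan number equal to 4862 is C_9.
So the index is 9, and the number of nodes is 9 + 1 = 10.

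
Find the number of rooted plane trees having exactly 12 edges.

A rooted plane tree with 12 edges has 13 nodes, and the count is C_12.
C_12 = C_11 · 2(2·11+1)/(11+2) = 58786 · 46/13 = 208012.

208012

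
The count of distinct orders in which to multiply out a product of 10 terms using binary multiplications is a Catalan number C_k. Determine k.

9

Parenthesizations of m factors correspond to full binary trees with m leaves, counted by C_{m−1}; m = 10 gives C_9.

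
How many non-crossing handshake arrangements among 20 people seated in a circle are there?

With 20 = 2·10 people, non-crossing handshake pairings are non-crossing perfect matchings on a circle, counted by C_10.
C_10 = C(20,10)/11 = 184756/11 = 16796.

16796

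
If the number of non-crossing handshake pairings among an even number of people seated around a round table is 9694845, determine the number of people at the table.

Non-crossing handshake pairings of 2n people are counted by C_n, and C_15 = 9694845.
So n = 15, and there are 2n = 30 people.

30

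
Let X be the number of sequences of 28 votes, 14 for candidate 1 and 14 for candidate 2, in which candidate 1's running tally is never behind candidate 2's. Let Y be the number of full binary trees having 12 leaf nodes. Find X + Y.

Ballot sequences with n votes each where one side never trails are Dyck words, counted by C_n; here n = 14. So X = C_14 = 2674440.
Full binary trees with 12 leaves have 12−1 = 11 internal nodes, so there are C_11 of them. So Y = C_11 = 58786.
X + Y = 2674440 + 58786 = 2733226.

2733226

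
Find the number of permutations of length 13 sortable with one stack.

742900

Stack-sortable permutations are exactly the 231-avoiding ones, counted by C_n; here n = 13.
C_13 = C(26,13)/14 = 10400600/14 = 742900.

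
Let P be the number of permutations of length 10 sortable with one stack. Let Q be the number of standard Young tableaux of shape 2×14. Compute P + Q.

By Knuth's characterisation, the stack-sortable permutations of length 10 are the 231-avoiders, numbering C_10. So P = C_10 = 16796.
Standard Young tableaux of shape 2×n are counted by C_n; here n = 14. So Q = C_14 = 2674440.
P + Q = 16796 + 2674440 = 2691236.

2691236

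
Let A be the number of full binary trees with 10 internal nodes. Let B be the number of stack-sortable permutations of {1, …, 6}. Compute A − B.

16664

Full binary trees with n internal nodes are counted by C_n; here n = 10. So A = C_10 = 16796.
Stack-sortable permutations are exactly the 231-avoiding ones, counted by C_n; here n = 6. So B = C_6 = 132.
A − B = 16796 − 132 = 16664.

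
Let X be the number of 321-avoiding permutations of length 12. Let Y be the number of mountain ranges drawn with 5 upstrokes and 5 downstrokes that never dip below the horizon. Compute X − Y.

207970

For any fixed pattern of length 3, the pattern-avoiding permutations of [12] number C_12. So X = C_12 = 208012.
Dyck paths of semilength n (length 2n) are counted by C_n; here n = 5. So Y = C_5 = 42.
X − Y = 208012 − 42 = 207970.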